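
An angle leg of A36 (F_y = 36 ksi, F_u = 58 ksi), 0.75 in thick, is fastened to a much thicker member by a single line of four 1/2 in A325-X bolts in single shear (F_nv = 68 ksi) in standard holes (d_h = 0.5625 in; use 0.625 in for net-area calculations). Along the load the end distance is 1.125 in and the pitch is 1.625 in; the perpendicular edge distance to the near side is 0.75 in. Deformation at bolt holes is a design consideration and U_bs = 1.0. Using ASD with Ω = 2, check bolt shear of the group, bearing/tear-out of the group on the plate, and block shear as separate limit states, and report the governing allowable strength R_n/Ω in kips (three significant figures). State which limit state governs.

Bolt shear: A_b = π·0.5²/4 = 0.1963 in²; R_n = 68 × 0.1963 × 4 × 1 = 53.41 kips → 53.41 / 2 = 26.7 kips.
Bearing: edge l_c = 0.8438, r_n = 44.04 kips; interior l_c = 1.062, r_n = 52.2 kips; R_n = 44.04 + 3·52.2 = 200.6 kips → 100 kips.
Block shear: A_gv = 4.5, A_nv = 2.859, A_nt = 0.3281 in²; R_n = min(0.6F_uA_nv, 0.6F_yA_gv) + U_bs·F_u·A_nt = 116.2 kips → 58.1 kips.
Bolt shear governs: 26.7 kips.

26.7 kips (bolt shear governs)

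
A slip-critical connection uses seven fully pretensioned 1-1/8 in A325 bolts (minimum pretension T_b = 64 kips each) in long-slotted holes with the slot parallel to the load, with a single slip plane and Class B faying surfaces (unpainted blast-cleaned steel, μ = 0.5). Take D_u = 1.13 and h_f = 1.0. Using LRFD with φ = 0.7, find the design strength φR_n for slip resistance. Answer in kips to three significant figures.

177 kips

R_n = μ · D_u · h_f · T_b · n_s · n_b = 0.5 × 1.13 × 1.0 × 64 × 1 × 7 = 253.1 kips.
Design strength φR_n = 0.7 × 253.1 = 177 kips.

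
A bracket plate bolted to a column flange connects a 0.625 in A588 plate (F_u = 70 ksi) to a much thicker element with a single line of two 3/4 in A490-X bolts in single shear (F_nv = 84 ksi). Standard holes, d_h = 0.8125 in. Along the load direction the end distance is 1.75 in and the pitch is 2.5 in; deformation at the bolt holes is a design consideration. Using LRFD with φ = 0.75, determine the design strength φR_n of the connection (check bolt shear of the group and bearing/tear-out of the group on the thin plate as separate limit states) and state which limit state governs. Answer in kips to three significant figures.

55.7 kips (bolt shear governs)

Bolt shear: A_b = π·0.75²/4 = 0.4418 in²; R_n = 84 × 0.4418 × 2 × 1 = 74.22 kips → 0.75 × 74.22 = 55.7 kips.
Bearing (1.2 l_c t F_u ≤ 2.4 d t F_u): upper limit = 2.4·0.75·0.625·70 = 78.75 kips.
  Edge l_c = 1.75 − 0.8125/2 = 1.344 → r_n = 70.55 kips; interior l_c = 2.5 − 0.8125 = 1.688 → r_n = 78.75 kips.
  R_n,bearing = 1·70.55 + 1·78.75 = 149.3 kips → 0.75 × 149.3 = 112 kips.
Bolt shear governs: 55.7 kips.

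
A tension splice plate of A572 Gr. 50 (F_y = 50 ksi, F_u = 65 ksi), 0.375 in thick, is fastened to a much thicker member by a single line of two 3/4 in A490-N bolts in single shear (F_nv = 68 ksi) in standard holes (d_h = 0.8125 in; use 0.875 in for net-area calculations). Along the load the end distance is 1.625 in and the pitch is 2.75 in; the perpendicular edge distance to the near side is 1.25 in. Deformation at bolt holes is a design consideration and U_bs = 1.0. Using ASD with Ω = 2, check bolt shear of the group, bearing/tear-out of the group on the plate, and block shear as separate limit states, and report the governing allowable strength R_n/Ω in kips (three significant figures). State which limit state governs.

30 kips (bolt shear governs)

Bolt shear: A_b = π·0.75²/4 = 0.4418 in²; R_n = 68 × 0.4418 × 2 × 1 = 60.08 kips → 60.08 / 2 = 30 kips.
Bearing: edge l_c = 1.219, r_n = 35.65 kips; interior l_c = 1.938, r_n = 43.87 kips; R_n = 35.65 + 1·43.87 = 79.52 kips → 39.8 kips.
Block shear: A_gv = 1.641, A_nv = 1.148, A_nt = 0.3047 in²; R_n = min(0.6F_uA_nv, 0.6F_yA_gv) + U_bs·F_u·A_nt = 64.59 kips → 32.3 kips.
Bolt shear governs: 30 kips.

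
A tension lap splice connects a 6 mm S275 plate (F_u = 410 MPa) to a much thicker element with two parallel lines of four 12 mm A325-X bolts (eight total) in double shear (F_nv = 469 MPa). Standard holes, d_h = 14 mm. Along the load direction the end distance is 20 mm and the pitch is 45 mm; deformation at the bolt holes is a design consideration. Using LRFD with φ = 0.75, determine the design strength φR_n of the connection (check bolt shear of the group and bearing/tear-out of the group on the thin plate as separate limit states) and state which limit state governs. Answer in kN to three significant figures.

Bolt shear: A_b = π·12²/4 = 113.1 mm²; R_n = 469 × 113.1 × 8 × 2 / 1000 = 848.7 kN → 0.75 × 848.7 = 637 kN.
Bearing (1.2 l_c t F_u ≤ 2.4 d t F_u): upper limit = 2.4·12·6·410 / 1000 = 70.85 kN.
  Edge l_c = 20 − 14/2 = 13 → r_n = 38.38 kN; interior l_c = 45 − 14 = 31 → r_n = 70.85 kN.
  R_n,bearing = 2·38.38 + 6·70.85 = 501.8 kN → 0.75 × 501.8 = 376 kN.
Bearing governs: 376 kN.

376 kN (bearing governs)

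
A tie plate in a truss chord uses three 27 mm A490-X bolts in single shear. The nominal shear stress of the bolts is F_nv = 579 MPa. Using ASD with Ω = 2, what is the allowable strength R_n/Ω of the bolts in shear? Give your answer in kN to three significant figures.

A_b = π × 27² / 4 = 572.6 mm².
R_n = F_nv · A_b · n · n_s = 579 × 572.6 × 3 × 1 / 1000 = 994.5 kN.
Allowable strength R_n/Ω = 994.5 / 2 = 497 kN.

497 kN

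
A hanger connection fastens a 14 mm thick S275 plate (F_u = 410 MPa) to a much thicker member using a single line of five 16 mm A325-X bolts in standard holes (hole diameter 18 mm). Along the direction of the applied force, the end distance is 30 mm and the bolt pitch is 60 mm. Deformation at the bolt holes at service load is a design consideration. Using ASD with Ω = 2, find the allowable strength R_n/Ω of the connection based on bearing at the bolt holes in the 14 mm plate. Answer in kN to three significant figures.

Per bolt r_n = 1.2 l_c t F_u ≤ 2.4 d t F_u; upper limit = 2.4 × 16 × 14 × 410 / 1000 = 220.4 kN.
Edge bolt: l_c = 30 − 18/2 = 21 mm → 1.2 × 21 × 14 × 410 / 1000 = 144.6 → r_n = 144.6 kN.
Interior bolts: l_c = 60 − 18 = 42 mm → 1.2 × 42 × 14 × 410 / 1000 = 289.3 → r_n = 220.4 kN.
R_n = 1 × 144.6 + 4 × 220.4 = 1026 kN.
Allowable strength R_n/Ω = 1026 / 2 = 513 kN.

513 kN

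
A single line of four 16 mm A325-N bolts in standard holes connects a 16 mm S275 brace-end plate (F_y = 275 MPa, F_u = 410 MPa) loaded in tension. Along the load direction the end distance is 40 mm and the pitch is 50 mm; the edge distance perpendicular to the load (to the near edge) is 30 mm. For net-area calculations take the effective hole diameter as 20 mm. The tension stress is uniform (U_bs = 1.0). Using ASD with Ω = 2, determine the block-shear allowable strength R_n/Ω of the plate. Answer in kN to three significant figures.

Shear plane L_v = 40 + 3·50 = 190 mm; A_gv = 190 × 16 = 3040 mm².
A_nv = (190 − 3.5·20) × 16 = 1920 mm².
A_nt = (30 − 0.5·20) × 16 = 320 mm².
0.6 F_u A_nv = 472.3 kN; 0.6 F_y A_gv = 501.6 kN → shear rupture governs the shear term.
R_n = 472.3 + 1.0 × 410 × 320 / 1000 = 603.5 kN.
Allowable strength R_n/Ω = 603.5 / 2 = 302 kN.

302 kN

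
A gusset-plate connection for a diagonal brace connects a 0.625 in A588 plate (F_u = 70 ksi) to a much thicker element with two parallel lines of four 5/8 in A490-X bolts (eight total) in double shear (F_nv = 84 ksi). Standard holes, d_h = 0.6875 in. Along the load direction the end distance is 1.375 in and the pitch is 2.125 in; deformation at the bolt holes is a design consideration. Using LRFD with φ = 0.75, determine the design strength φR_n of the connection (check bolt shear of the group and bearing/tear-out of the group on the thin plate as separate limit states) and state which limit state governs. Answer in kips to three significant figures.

309 kips (bolt shear governs)

Bolt shear: A_b = π·0.625²/4 = 0.3068 in²; R_n = 84 × 0.3068 × 8 × 2 = 412.3 kips → 0.75 × 412.3 = 309 kips.
Bearing (1.2 l_c t F_u ≤ 2.4 d t F_u): upper limit = 2.4·0.625·0.625·70 = 65.62 kips.
  Edge l_c = 1.375 − 0.6875/2 = 1.031 → r_n = 54.14 kips; interior l_c = 2.125 − 0.6875 = 1.438 → r_n = 65.62 kips.
  R_n,bearing = 2·54.14 + 6·65.62 = 502 kips → 0.75 × 502 = 377 kips.
Bolt shear governs: 309 kips.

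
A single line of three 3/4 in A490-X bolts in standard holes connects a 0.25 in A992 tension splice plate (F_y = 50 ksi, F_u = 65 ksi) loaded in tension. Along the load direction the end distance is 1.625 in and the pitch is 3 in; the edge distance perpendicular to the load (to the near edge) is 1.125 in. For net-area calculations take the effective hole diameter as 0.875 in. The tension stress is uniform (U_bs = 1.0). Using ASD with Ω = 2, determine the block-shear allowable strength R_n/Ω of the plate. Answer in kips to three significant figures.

Shear plane L_v = 1.625 + 2·3 = 7.625 in; A_gv = 7.625 × 0.25 = 1.906 in².
A_nv = (7.625 − 2.5·0.875) × 0.25 = 1.359 in².
A_nt = (1.125 − 0.5·0.875) × 0.25 = 0.1719 in².
0.6 F_u A_nv = 53.02 kips; 0.6 F_y A_gv = 57.19 kips → shear rupture governs the shear term.
R_n = 53.02 + 1.0 × 65 × 0.1719 = 64.19 kips.
Allowable strength R_n/Ω = 64.19 / 2 = 32.1 kips.

32.1 kips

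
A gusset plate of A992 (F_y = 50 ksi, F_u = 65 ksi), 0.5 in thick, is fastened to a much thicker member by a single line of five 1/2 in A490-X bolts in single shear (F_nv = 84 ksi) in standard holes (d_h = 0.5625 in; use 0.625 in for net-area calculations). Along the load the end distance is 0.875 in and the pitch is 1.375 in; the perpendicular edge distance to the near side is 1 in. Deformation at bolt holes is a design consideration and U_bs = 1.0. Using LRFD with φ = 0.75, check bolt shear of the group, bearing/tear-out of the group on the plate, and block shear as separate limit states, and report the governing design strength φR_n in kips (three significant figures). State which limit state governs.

61.9 kips (bolt shear governs)

Bolt shear: A_b = π·0.5²/4 = 0.1963 in²; R_n = 84 × 0.1963 × 5 × 1 = 82.47 kips → 0.75 × 82.47 = 61.9 kips.
Bearing: edge l_c = 0.5938, r_n = 23.16 kips; interior l_c = 0.8125, r_n = 31.69 kips; R_n = 23.16 + 4·31.69 = 149.9 kips → 112 kips.
Block shear: A_gv = 3.188, A_nv = 1.781, A_nt = 0.3438 in²; R_n = min(0.6F_uA_nv, 0.6F_yA_gv) + U_bs·F_u·A_nt = 91.81 kips → 68.9 kips.
Bolt shear governs: 61.9 kips.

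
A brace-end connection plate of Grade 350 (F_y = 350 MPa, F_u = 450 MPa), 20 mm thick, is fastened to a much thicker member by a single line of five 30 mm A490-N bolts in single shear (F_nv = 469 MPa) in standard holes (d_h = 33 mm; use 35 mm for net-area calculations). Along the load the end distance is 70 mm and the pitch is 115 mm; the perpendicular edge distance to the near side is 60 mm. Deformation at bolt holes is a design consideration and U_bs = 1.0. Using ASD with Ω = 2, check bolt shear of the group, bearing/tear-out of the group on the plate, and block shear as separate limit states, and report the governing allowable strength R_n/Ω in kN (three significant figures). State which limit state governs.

Bolt shear: A_b = π·30²/4 = 706.9 mm²; R_n = 469 × 706.9 × 5 × 1 / 1000 = 1658 kN → 1658 / 2 = 829 kN.
Bearing: edge l_c = 53.5, r_n = 577.8 kN; interior l_c = 82, r_n = 648 kN; R_n = 577.8 + 4·648 = 3170 kN → 1580 kN.
Block shear: A_gv = 10600, A_nv = 7450, A_nt = 850 mm²; R_n = min(0.6F_uA_nv, 0.6F_yA_gv) + U_bs·F_u·A_nt = 2394 kN → 1200 kN.
Bolt shear governs: 829 kN.

829 kN (bolt shear governs)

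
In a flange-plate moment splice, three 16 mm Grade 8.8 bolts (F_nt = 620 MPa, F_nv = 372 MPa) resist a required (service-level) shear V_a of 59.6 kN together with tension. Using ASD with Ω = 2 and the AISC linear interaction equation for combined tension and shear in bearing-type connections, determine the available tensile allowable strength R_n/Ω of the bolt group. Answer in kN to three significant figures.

A_b = π·16²/4 = 201.1 mm²; f_rv = 59.6 × 1000 / (3 × 201.1) = 98.81 MPa.
F'_nt = 1.3 F_nt − (Ω F_nt / F_nv) f_rv = 1.3·620 − (2·620/372)·98.81 = 476.6 MPa, capped at F_nt → F'_nt = 476.6 MPa.
R_n = F'_nt · A_b · n = 476.6 × 201.1 × 3 / 1000 = 287.5 kN.
Allowable strength R_n/Ω = 287.5 / 2 = 144 kN.

144 kN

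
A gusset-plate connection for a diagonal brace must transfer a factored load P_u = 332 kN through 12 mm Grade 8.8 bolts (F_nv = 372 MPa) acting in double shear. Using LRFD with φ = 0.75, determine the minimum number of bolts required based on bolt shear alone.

6 bolts

A_b = π·12²/4 = 113.1 mm².
Per-bolt design strength φR_n = 0.75 × 372 × 113.1 × 2 / 1000 = 63.11 kN.
n ≥ 332 / 63.11 = 5.261 → use 6 bolts.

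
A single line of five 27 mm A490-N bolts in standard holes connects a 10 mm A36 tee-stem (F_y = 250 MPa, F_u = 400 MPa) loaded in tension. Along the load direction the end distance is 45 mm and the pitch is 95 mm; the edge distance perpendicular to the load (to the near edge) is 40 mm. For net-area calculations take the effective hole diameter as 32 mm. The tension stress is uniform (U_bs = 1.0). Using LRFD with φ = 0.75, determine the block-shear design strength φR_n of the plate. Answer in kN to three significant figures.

550 kN

Shear plane L_v = 45 + 4·95 = 425 mm; A_gv = 425 × 10 = 4250 mm².
A_nv = (425 − 4.5·32) × 10 = 2810 mm².
A_nt = (40 − 0.5·32) × 10 = 240 mm².
0.6 F_u A_nv = 674.4 kN; 0.6 F_y A_gv = 637.5 kN → shear yielding governs the shear term.
R_n = 637.5 + 1.0 × 400 × 240 / 1000 = 733.5 kN.
Design strength φR_n = 0.75 × 733.5 = 550 kN.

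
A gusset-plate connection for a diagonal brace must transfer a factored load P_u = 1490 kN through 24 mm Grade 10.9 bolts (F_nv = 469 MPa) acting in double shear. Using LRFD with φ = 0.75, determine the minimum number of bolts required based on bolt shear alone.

A_b = π·24²/4 = 452.4 mm².
Per-bolt design strength φR_n = 0.75 × 469 × 452.4 × 2 / 1000 = 318.3 kN.
n ≥ 1490 / 318.3 = 4.682 → use 5 bolts.

5 bolts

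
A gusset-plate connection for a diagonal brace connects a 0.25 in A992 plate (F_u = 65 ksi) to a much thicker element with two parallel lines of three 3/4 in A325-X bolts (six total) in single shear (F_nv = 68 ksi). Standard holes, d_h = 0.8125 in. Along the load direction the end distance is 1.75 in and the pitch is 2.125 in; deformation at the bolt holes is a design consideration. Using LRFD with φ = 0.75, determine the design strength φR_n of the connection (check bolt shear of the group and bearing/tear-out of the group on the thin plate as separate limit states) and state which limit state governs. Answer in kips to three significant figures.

Bolt shear: A_b = π·0.75²/4 = 0.4418 in²; R_n = 68 × 0.4418 × 6 × 1 = 180.2 kips → 0.75 × 180.2 = 135 kips.
Bearing (1.2 l_c t F_u ≤ 2.4 d t F_u): upper limit = 2.4·0.75·0.25·65 = 29.25 kips.
  Edge l_c = 1.75 − 0.8125/2 = 1.344 → r_n = 26.2 kips; interior l_c = 2.125 − 0.8125 = 1.312 → r_n = 25.59 kips.
  R_n,bearing = 2·26.2 + 4·25.59 = 154.8 kips → 0.75 × 154.8 = 116 kips.
Bearing governs: 116 kips.

116 kips (bearing governs)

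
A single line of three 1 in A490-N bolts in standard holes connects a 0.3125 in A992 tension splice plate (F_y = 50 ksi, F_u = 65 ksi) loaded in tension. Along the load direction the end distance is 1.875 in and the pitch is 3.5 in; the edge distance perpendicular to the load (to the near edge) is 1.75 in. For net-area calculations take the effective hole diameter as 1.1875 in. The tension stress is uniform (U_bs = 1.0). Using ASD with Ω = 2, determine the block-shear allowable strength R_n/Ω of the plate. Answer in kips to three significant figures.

Shear plane L_v = 1.875 + 2·3.5 = 8.875 in; A_gv = 8.875 × 0.3125 = 2.773 in².
A_nv = (8.875 − 2.5·1.1875) × 0.3125 = 1.846 in².
A_nt = (1.75 − 0.5·1.1875) × 0.3125 = 0.3613 in².
0.6 F_u A_nv = 71.98 kips; 0.6 F_y A_gv = 83.2 kips → shear rupture governs the shear term.
R_n = 71.98 + 1.0 × 65 × 0.3613 = 95.47 kips.
Allowable strength R_n/Ω = 95.47 / 2 = 47.7 kips.

47.7 kips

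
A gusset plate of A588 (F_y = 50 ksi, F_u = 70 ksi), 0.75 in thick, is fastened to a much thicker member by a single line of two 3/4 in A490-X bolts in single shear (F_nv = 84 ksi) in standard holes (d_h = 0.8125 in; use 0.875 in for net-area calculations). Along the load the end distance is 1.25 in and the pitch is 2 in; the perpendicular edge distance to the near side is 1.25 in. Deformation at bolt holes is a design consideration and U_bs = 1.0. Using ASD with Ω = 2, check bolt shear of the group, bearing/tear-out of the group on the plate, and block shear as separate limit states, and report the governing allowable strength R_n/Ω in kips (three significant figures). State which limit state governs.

37.1 kips (bolt shear governs)

Bolt shear: A_b = π·0.75²/4 = 0.4418 in²; R_n = 84 × 0.4418 × 2 × 1 = 74.22 kips → 74.22 / 2 = 37.1 kips.
Bearing: edge l_c = 0.8438, r_n = 53.16 kips; interior l_c = 1.188, r_n = 74.81 kips; R_n = 53.16 + 1·74.81 = 128 kips → 64 kips.
Block shear: A_gv = 2.438, A_nv = 1.453, A_nt = 0.6094 in²; R_n = min(0.6F_uA_nv, 0.6F_yA_gv) + U_bs·F_u·A_nt = 103.7 kips → 51.8 kips.
Bolt shear governs: 37.1 kips.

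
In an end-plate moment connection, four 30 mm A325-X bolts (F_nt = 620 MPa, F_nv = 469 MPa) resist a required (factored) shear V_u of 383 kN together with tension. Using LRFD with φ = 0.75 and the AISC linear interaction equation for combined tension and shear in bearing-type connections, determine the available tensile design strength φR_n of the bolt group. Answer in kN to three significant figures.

1200 kN

A_b = π·30²/4 = 706.9 mm²; f_rv = 383 × 1000 / (4 × 706.9) = 135.5 MPa.
F'_nt = 1.3 F_nt − (F_nt / φF_nv) f_rv = 1.3·620 − (620/(0.75·469))·135.5 = 567.2 MPa, capped at F_nt → F'_nt = 567.2 MPa.
R_n = F'_nt · A_b · n = 567.2 × 706.9 × 4 / 1000 = 1604 kN.
Design strength φR_n = 0.75 × 1604 = 1200 kN.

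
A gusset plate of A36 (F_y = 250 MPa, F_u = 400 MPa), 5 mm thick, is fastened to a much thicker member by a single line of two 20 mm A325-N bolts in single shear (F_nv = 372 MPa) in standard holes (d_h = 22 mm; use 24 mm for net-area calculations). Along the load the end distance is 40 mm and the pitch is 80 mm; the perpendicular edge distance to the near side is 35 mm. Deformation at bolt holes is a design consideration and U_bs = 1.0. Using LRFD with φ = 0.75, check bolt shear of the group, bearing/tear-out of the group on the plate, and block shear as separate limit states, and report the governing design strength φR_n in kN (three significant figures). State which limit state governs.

102 kN (block shear governs)

Bolt shear: A_b = π·20²/4 = 314.2 mm²; R_n = 372 × 314.2 × 2 × 1 / 1000 = 233.7 kN → 0.75 × 233.7 = 175 kN.
Bearing: edge l_c = 29, r_n = 69.6 kN; interior l_c = 58, r_n = 96 kN; R_n = 69.6 + 1·96 = 165.6 kN → 124 kN.
Block shear: A_gv = 600, A_nv = 420, A_nt = 115 mm²; R_n = min(0.6F_uA_nv, 0.6F_yA_gv) + U_bs·F_u·A_nt = 136 kN → 102 kN.
Block shear governs: 102 kN.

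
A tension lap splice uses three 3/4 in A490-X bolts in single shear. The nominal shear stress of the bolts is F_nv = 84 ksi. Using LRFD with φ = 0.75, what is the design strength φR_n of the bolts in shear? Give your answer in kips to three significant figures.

83.5 kips

A_b = π × 0.75² / 4 = 0.4418 in².
R_n = F_nv · A_b · n · n_s = 84 × 0.4418 × 3 × 1 = 111.3 kips.
Design strength φR_n = 0.75 × 111.3 = 83.5 kips.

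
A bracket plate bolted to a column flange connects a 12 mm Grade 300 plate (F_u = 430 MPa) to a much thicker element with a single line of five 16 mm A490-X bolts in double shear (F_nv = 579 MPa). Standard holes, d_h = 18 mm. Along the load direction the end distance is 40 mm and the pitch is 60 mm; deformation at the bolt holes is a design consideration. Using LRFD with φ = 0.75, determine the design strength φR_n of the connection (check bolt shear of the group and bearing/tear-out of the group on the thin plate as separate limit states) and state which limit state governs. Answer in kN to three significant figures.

738 kN (bearing governs)

Bolt shear: A_b = π·16²/4 = 201.1 mm²; R_n = 579 × 201.1 × 5 × 2 / 1000 = 1164 kN → 0.75 × 1164 = 873 kN.
Bearing (1.2 l_c t F_u ≤ 2.4 d t F_u): upper limit = 2.4·16·12·430 / 1000 = 198.1 kN.
  Edge l_c = 40 − 18/2 = 31 → r_n = 192 kN; interior l_c = 60 − 18 = 42 → r_n = 198.1 kN.
  R_n,bearing = 1·192 + 4·198.1 = 984.5 kN → 0.75 × 984.5 = 738 kN.
Bearing governs: 738 kN.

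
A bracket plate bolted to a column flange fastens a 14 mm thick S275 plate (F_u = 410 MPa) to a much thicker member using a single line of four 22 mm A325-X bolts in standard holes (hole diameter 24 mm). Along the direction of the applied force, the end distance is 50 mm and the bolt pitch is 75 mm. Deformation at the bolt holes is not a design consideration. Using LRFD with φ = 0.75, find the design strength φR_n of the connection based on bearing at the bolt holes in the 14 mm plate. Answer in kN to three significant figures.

Per bolt r_n = 1.5 l_c t F_u ≤ 3.0 d t F_u; upper limit = 3.0 × 22 × 14 × 410 / 1000 = 378.8 kN.
Edge bolt: l_c = 50 − 24/2 = 38 mm → 1.5 × 38 × 14 × 410 / 1000 = 327.2 → r_n = 327.2 kN.
Interior bolts: l_c = 75 − 24 = 51 mm → 1.5 × 51 × 14 × 410 / 1000 = 439.1 → r_n = 378.8 kN.
R_n = 1 × 327.2 + 3 × 378.8 = 1464 kN.
Design strength φR_n = 0.75 × 1464 = 1100 kN.

1100 kN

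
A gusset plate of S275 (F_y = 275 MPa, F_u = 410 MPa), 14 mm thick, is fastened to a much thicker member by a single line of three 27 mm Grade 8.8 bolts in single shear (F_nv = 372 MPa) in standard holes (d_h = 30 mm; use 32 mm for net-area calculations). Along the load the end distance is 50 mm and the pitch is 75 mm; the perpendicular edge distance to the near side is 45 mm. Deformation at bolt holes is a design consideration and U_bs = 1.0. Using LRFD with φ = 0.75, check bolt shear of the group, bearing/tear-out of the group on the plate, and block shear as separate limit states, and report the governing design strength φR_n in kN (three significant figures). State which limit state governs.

Bolt shear: A_b = π·27²/4 = 572.6 mm²; R_n = 372 × 572.6 × 3 × 1 / 1000 = 639 kN → 0.75 × 639 = 479 kN.
Bearing: edge l_c = 35, r_n = 241.1 kN; interior l_c = 45, r_n = 310 kN; R_n = 241.1 + 2·310 = 861 kN → 646 kN.
Block shear: A_gv = 2800, A_nv = 1680, A_nt = 406 mm²; R_n = min(0.6F_uA_nv, 0.6F_yA_gv) + U_bs·F_u·A_nt = 579.7 kN → 435 kN.
Block shear governs: 435 kN.

435 kN (block shear governs)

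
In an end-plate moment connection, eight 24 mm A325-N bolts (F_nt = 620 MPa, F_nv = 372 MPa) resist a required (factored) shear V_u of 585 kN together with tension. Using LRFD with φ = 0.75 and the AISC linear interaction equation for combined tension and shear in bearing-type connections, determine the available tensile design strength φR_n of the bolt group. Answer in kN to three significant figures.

1210 kN

A_b = π·24²/4 = 452.4 mm²; f_rv = 585 × 1000 / (8 × 452.4) = 161.6 MPa.
F'_nt = 1.3 F_nt − (F_nt / φF_nv) f_rv = 1.3·620 − (620/(0.75·372))·161.6 = 446.8 MPa, capped at F_nt → F'_nt = 446.8 MPa.
R_n = F'_nt · A_b · n = 446.8 × 452.4 × 8 / 1000 = 1617 kN.
Design strength φR_n = 0.75 × 1617 = 1210 kN.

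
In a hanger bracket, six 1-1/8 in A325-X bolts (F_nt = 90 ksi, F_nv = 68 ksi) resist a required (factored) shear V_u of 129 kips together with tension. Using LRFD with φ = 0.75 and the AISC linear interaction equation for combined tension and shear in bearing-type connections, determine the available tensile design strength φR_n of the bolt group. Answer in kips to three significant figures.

A_b = π·1.125²/4 = 0.994 in²; f_rv = 129 / (6 × 0.994) = 21.63 ksi.
F'_nt = 1.3 F_nt − (F_nt / φF_nv) f_rv = 1.3·90 − (90/(0.75·68))·21.63 = 78.83 ksi, capped at F_nt → F'_nt = 78.83 ksi.
R_n = F'_nt · A_b · n = 78.83 × 0.994 × 6 = 470.2 kips.
Design strength φR_n = 0.75 × 470.2 = 353 kips.

353 kips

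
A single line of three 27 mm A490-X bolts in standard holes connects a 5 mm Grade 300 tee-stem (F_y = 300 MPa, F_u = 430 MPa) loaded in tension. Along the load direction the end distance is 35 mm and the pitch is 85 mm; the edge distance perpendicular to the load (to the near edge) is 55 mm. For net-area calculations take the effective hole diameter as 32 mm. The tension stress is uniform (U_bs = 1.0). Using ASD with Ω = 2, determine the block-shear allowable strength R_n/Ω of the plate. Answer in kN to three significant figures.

123 kN

Shear plane L_v = 35 + 2·85 = 205 mm; A_gv = 205 × 5 = 1025 mm².
A_nv = (205 − 2.5·32) × 5 = 625 mm².
A_nt = (55 − 0.5·32) × 5 = 195 mm².
0.6 F_u A_nv = 161.2 kN; 0.6 F_y A_gv = 184.5 kN → shear rupture governs the shear term.
R_n = 161.2 + 1.0 × 430 × 195 / 1000 = 245.1 kN.
Allowable strength R_n/Ω = 245.1 / 2 = 123 kN.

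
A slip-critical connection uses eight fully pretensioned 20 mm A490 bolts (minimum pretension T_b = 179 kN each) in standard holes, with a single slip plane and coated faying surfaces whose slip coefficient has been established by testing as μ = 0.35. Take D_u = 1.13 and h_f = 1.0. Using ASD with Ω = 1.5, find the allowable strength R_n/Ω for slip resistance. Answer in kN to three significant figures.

378 kN

R_n = μ · D_u · h_f · T_b · n_s · n_b = 0.35 × 1.13 × 1.0 × 179 × 1 × 8 = 566.4 kN.
Allowable strength R_n/Ω = 566.4 / 1.5 = 378 kN.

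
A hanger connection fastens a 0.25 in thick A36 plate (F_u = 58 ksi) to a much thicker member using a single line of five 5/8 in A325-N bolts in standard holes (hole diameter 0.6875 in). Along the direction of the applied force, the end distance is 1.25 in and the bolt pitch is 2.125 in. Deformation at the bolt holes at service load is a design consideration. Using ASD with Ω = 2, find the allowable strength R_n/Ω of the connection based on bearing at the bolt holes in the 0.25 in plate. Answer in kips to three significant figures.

Per bolt r_n = 1.2 l_c t F_u ≤ 2.4 d t F_u; upper limit = 2.4 × 0.625 × 0.25 × 58 = 21.75 kips.
Edge bolt: l_c = 1.25 − 0.6875/2 = 0.9062 in → 1.2 × 0.9062 × 0.25 × 58 = 15.77 → r_n = 15.77 kips.
Interior bolts: l_c = 2.125 − 0.6875 = 1.438 in → 1.2 × 1.438 × 0.25 × 58 = 25.01 → r_n = 21.75 kips.
R_n = 1 × 15.77 + 4 × 21.75 = 102.8 kips.
Allowable strength R_n/Ω = 102.8 / 2 = 51.4 kips.

51.4 kips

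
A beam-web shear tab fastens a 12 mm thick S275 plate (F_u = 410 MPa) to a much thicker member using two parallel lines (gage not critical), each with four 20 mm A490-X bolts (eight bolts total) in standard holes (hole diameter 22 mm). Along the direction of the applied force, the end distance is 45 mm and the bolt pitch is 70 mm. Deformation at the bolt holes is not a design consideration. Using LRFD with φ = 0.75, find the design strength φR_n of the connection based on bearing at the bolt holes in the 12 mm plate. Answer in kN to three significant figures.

1700 kN

Per bolt r_n = 1.5 l_c t F_u ≤ 3.0 d t F_u; upper limit = 3.0 × 20 × 12 × 410 / 1000 = 295.2 kN.
Edge bolt: l_c = 45 − 22/2 = 34 mm → 1.5 × 34 × 12 × 410 / 1000 = 250.9 → r_n = 250.9 kN.
Interior bolts: l_c = 70 − 22 = 48 mm → 1.5 × 48 × 12 × 410 / 1000 = 354.2 → r_n = 295.2 kN.
R_n = 2 × 250.9 + 6 × 295.2 = 2273 kN.
Design strength φR_n = 0.75 × 2273 = 1700 kN.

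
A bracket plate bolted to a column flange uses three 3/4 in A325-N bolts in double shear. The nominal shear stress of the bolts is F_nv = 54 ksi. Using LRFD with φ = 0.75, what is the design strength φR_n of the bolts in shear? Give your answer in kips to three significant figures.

A_b = π × 0.75² / 4 = 0.4418 in².
R_n = F_nv · A_b · n · n_s = 54 × 0.4418 × 3 × 2 = 143.1 kips.
Design strength φR_n = 0.75 × 143.1 = 107 kips.

107 kips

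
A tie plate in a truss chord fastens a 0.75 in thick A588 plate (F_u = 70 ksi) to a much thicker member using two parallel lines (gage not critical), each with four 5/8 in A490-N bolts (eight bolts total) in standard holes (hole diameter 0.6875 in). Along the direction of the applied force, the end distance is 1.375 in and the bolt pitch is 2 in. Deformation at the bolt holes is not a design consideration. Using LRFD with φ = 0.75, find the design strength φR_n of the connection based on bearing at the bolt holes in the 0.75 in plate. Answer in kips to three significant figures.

Per bolt r_n = 1.5 l_c t F_u ≤ 3.0 d t F_u; upper limit = 3.0 × 0.625 × 0.75 × 70 = 98.44 kips.
Edge bolt: l_c = 1.375 − 0.6875/2 = 1.031 in → 1.5 × 1.031 × 0.75 × 70 = 81.21 → r_n = 81.21 kips.
Interior bolts: l_c = 2 − 0.6875 = 1.312 in → 1.5 × 1.312 × 0.75 × 70 = 103.4 → r_n = 98.44 kips.
R_n = 2 × 81.21 + 6 × 98.44 = 753 kips.
Design strength φR_n = 0.75 × 753 = 565 kips.

565 kips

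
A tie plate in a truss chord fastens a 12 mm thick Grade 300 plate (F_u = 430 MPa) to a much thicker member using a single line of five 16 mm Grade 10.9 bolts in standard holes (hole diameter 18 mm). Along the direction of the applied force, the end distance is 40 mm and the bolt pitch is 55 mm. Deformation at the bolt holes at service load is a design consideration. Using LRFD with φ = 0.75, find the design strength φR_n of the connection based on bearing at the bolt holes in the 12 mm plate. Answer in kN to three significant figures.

Per bolt r_n = 1.2 l_c t F_u ≤ 2.4 d t F_u; upper limit = 2.4 × 16 × 12 × 430 / 1000 = 198.1 kN.
Edge bolt: l_c = 40 − 18/2 = 31 mm → 1.2 × 31 × 12 × 430 / 1000 = 192 → r_n = 192 kN.
Interior bolts: l_c = 55 − 18 = 37 mm → 1.2 × 37 × 12 × 430 / 1000 = 229.1 → r_n = 198.1 kN.
R_n = 1 × 192 + 4 × 198.1 = 984.5 kN.
Design strength φR_n = 0.75 × 984.5 = 738 kN.

738 kN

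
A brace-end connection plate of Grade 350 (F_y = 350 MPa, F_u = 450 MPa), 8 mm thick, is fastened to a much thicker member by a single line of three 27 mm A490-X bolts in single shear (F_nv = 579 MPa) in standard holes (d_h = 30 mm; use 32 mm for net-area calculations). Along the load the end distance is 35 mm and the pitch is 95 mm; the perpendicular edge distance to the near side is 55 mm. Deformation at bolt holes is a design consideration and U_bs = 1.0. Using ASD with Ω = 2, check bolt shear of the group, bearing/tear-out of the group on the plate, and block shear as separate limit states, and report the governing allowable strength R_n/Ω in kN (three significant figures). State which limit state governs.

227 kN (block shear governs)

Bolt shear: A_b = π·27²/4 = 572.6 mm²; R_n = 579 × 572.6 × 3 × 1 / 1000 = 994.5 kN → 994.5 / 2 = 497 kN.
Bearing: edge l_c = 20, r_n = 86.4 kN; interior l_c = 65, r_n = 233.3 kN; R_n = 86.4 + 2·233.3 = 553 kN → 276 kN.
Block shear: A_gv = 1800, A_nv = 1160, A_nt = 312 mm²; R_n = min(0.6F_uA_nv, 0.6F_yA_gv) + U_bs·F_u·A_nt = 453.6 kN → 227 kN.
Block shear governs: 227 kN.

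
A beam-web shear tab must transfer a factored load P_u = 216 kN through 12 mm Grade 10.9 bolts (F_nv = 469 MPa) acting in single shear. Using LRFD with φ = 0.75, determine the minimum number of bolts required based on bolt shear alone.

A_b = π·12²/4 = 113.1 mm².
Per-bolt design strength φR_n = 0.75 × 469 × 113.1 × 1 / 1000 = 39.78 kN.
n ≥ 216 / 39.78 = 5.43 → use 6 bolts.

6 bolts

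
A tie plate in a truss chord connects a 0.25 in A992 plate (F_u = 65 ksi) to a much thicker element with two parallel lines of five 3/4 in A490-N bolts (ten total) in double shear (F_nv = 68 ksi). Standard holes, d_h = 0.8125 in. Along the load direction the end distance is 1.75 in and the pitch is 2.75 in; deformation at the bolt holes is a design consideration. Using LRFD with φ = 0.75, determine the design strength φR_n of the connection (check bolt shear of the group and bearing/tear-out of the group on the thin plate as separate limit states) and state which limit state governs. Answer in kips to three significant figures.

215 kips (bearing governs)

Bolt shear: A_b = π·0.75²/4 = 0.4418 in²; R_n = 68 × 0.4418 × 10 × 2 = 600.8 kips → 0.75 × 600.8 = 451 kips.
Bearing (1.2 l_c t F_u ≤ 2.4 d t F_u): upper limit = 2.4·0.75·0.25·65 = 29.25 kips.
  Edge l_c = 1.75 − 0.8125/2 = 1.344 → r_n = 26.2 kips; interior l_c = 2.75 − 0.8125 = 1.938 → r_n = 29.25 kips.
  R_n,bearing = 2·26.2 + 8·29.25 = 286.4 kips → 0.75 × 286.4 = 215 kips.
Bearing governs: 215 kips.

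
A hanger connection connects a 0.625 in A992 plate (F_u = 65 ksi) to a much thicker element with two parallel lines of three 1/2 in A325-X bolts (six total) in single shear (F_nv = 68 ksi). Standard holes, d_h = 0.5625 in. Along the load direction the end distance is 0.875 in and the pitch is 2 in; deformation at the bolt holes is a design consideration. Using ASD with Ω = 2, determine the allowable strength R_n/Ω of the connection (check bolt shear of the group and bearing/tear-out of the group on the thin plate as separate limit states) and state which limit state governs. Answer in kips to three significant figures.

40.1 kips (bolt shear governs)

Bolt shear: A_b = π·0.5²/4 = 0.1963 in²; R_n = 68 × 0.1963 × 6 × 1 = 80.11 kips → 80.11 / 2 = 40.1 kips.
Bearing (1.2 l_c t F_u ≤ 2.4 d t F_u): upper limit = 2.4·0.5·0.625·65 = 48.75 kips.
  Edge l_c = 0.875 − 0.5625/2 = 0.5938 → r_n = 28.95 kips; interior l_c = 2 − 0.5625 = 1.438 → r_n = 48.75 kips.
  R_n,bearing = 2·28.95 + 4·48.75 = 252.9 kips → 252.9 / 2 = 126 kips.
Bolt shear governs: 40.1 kips.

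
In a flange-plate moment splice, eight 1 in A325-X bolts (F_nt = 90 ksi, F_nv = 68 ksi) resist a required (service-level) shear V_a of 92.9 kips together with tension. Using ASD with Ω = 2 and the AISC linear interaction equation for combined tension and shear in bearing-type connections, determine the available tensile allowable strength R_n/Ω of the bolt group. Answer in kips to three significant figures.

A_b = π·1²/4 = 0.7854 in²; f_rv = 92.9 / (8 × 0.7854) = 14.79 ksi.
F'_nt = 1.3 F_nt − (Ω F_nt / F_nv) f_rv = 1.3·90 − (2·90/68)·14.79 = 77.86 ksi, capped at F_nt → F'_nt = 77.86 ksi.
R_n = F'_nt · A_b · n = 77.86 × 0.7854 × 8 = 489.2 kips.
Allowable strength R_n/Ω = 489.2 / 2 = 245 kips.

245 kips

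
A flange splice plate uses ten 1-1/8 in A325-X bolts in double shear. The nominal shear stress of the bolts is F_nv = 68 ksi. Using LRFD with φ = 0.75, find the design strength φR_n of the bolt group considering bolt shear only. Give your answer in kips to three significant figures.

A_b = π × 1.125² / 4 = 0.994 in².
R_n = F_nv · A_b · n · n_s = 68 × 0.994 × 10 × 2 = 1352 kips.
Design strength φR_n = 0.75 × 1352 = 1010 kips.

1010 kips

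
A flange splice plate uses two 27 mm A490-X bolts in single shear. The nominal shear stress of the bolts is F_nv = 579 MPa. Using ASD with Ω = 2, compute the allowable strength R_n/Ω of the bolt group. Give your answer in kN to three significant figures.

332 kN

A_b = π × 27² / 4 = 572.6 mm².
R_n = F_nv · A_b · n · n_s = 579 × 572.6 × 2 × 1 / 1000 = 663 kN.
Allowable strength R_n/Ω = 663 / 2 = 332 kN.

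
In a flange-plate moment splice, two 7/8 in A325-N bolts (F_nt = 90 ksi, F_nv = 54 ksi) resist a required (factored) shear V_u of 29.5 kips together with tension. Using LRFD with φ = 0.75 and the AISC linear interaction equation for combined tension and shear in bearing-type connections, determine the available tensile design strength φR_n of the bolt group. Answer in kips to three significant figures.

56.4 kips

A_b = π·0.875²/4 = 0.6013 in²; f_rv = 29.5 / (2 × 0.6013) = 24.53 ksi.
F'_nt = 1.3 F_nt − (F_nt / φF_nv) f_rv = 1.3·90 − (90/(0.75·54))·24.53 = 62.49 ksi, capped at F_nt → F'_nt = 62.49 ksi.
R_n = F'_nt · A_b · n = 62.49 × 0.6013 × 2 = 75.15 kips.
Design strength φR_n = 0.75 × 75.15 = 56.4 kips.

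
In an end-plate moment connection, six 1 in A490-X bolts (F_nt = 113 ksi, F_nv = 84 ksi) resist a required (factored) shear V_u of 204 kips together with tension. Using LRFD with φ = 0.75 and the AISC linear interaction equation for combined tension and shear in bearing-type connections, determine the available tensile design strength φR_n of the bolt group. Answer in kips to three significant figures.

A_b = π·1²/4 = 0.7854 in²; f_rv = 204 / (6 × 0.7854) = 43.29 ksi.
F'_nt = 1.3 F_nt − (F_nt / φF_nv) f_rv = 1.3·113 − (113/(0.75·84))·43.29 = 69.25 ksi, capped at F_nt → F'_nt = 69.25 ksi.
R_n = F'_nt · A_b · n = 69.25 × 0.7854 × 6 = 326.3 kips.
Design strength φR_n = 0.75 × 326.3 = 245 kips.

245 kips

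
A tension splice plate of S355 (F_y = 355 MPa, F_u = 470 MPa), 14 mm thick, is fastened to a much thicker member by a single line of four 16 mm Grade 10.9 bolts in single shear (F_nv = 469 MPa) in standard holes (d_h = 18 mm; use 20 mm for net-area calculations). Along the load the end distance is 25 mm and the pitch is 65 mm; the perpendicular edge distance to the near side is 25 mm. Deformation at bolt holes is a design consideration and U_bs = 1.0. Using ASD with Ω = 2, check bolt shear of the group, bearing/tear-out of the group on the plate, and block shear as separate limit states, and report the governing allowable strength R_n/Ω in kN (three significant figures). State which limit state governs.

Bolt shear: A_b = π·16²/4 = 201.1 mm²; R_n = 469 × 201.1 × 4 × 1 / 1000 = 377.2 kN → 377.2 / 2 = 189 kN.
Bearing: edge l_c = 16, r_n = 126.3 kN; interior l_c = 47, r_n = 252.7 kN; R_n = 126.3 + 3·252.7 = 884.4 kN → 442 kN.
Block shear: A_gv = 3080, A_nv = 2100, A_nt = 210 mm²; R_n = min(0.6F_uA_nv, 0.6F_yA_gv) + U_bs·F_u·A_nt = 690.9 kN → 345 kN.
Bolt shear governs: 189 kN.

189 kN (bolt shear governs)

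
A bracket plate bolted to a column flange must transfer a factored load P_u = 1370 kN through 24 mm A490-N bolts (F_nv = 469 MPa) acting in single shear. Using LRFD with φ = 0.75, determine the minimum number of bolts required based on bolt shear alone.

9 bolts

A_b = π·24²/4 = 452.4 mm².
Per-bolt design strength φR_n = 0.75 × 469 × 452.4 × 1 / 1000 = 159.1 kN.
n ≥ 1370 / 159.1 = 8.609 → use 9 bolts.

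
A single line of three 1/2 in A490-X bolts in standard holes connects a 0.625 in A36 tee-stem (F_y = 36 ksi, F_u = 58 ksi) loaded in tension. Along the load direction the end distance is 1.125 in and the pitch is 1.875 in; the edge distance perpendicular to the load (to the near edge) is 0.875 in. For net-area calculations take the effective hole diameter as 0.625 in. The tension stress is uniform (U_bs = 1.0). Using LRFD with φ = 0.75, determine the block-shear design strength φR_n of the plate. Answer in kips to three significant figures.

64.7 kips

Shear plane L_v = 1.125 + 2·1.875 = 4.875 in; A_gv = 4.875 × 0.625 = 3.047 in².
A_nv = (4.875 − 2.5·0.625) × 0.625 = 2.07 in².
A_nt = (0.875 − 0.5·0.625) × 0.625 = 0.3516 in².
0.6 F_u A_nv = 72.05 kips; 0.6 F_y A_gv = 65.81 kips → shear yielding governs the shear term.
R_n = 65.81 + 1.0 × 58 × 0.3516 = 86.2 kips.
Design strength φR_n = 0.75 × 86.2 = 64.7 kips.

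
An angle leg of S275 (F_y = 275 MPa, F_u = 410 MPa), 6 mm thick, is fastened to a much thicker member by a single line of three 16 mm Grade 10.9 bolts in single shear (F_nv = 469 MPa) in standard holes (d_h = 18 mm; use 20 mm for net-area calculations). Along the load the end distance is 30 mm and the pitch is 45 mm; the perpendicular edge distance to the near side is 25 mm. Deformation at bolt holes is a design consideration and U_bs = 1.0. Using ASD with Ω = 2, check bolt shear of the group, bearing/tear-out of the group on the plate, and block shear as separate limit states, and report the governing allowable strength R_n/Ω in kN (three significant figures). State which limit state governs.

Bolt shear: A_b = π·16²/4 = 201.1 mm²; R_n = 469 × 201.1 × 3 × 1 / 1000 = 282.9 kN → 282.9 / 2 = 141 kN.
Bearing: edge l_c = 21, r_n = 61.99 kN; interior l_c = 27, r_n = 79.7 kN; R_n = 61.99 + 2·79.7 = 221.4 kN → 111 kN.
Block shear: A_gv = 720, A_nv = 420, A_nt = 90 mm²; R_n = min(0.6F_uA_nv, 0.6F_yA_gv) + U_bs·F_u·A_nt = 140.2 kN → 70.1 kN.
Block shear governs: 70.1 kN.

70.1 kN (block shear governs)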